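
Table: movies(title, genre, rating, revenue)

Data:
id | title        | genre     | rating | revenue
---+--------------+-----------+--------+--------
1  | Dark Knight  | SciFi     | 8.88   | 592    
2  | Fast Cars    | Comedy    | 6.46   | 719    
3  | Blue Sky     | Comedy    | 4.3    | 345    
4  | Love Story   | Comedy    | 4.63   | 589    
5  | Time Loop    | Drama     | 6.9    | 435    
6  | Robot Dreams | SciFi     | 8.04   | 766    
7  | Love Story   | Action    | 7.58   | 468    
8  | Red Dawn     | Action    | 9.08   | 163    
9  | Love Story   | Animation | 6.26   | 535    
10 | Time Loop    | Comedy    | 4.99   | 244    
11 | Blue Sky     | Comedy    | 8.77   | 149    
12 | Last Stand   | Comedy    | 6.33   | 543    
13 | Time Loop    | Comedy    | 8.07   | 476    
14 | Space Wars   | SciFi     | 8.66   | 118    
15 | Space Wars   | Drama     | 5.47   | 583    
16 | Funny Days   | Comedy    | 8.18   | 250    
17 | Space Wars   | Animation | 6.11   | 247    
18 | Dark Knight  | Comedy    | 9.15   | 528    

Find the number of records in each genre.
SELECT genre, COUNT(*) as count
FROM movies
GROUP BY genre

Result:
  Action: 2
  Animation: 2
  Comedy: 9
  Drama: 2
  SciFi: 3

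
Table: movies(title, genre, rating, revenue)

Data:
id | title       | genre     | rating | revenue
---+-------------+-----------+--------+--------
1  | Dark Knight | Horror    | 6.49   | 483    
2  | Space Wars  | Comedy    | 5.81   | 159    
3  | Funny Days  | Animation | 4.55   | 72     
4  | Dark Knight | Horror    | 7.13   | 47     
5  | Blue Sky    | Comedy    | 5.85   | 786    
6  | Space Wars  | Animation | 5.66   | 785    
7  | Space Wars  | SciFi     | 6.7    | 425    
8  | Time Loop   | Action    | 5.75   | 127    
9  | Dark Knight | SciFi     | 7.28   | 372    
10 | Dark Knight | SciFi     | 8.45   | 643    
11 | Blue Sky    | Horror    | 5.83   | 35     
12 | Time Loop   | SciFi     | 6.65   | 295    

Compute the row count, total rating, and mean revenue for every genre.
SELECT genre,
       COUNT(*) as cnt,
       SUM(rating) as total_rating,
       AVG(revenue) as avg_revenue
FROM movies
GROUP BY genre

Result:
  Action: 1 records, 5.75 total rating, 127.00 avg revenue
  Animation: 2 records, 10.21 total rating, 428.50 avg revenue
  Comedy: 2 records, 11.66 total rating, 472.50 avg revenue
  Horror: 3 records, 19.45 total rating, 188.33 avg revenue
  SciFi: 4 records, 29.08 total rating, 433.75 avg revenue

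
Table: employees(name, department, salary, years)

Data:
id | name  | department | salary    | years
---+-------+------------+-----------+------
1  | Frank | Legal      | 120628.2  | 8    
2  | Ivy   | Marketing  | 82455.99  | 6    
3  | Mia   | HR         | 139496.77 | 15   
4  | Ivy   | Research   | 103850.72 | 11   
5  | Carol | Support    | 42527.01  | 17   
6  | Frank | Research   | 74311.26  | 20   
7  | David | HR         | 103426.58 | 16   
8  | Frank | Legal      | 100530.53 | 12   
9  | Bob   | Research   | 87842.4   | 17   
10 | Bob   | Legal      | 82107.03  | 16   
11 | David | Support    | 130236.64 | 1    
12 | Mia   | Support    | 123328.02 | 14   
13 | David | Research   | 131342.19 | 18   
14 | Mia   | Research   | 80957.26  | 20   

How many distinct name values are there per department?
SELECT department, COUNT(DISTINCT name)
FROM employees
GROUP BY department

Result:
  HR: 2 distinct
  Legal: 2 distinct
  Marketing: 1 distinct
  Research: 5 distinct
  Support: 3 distinct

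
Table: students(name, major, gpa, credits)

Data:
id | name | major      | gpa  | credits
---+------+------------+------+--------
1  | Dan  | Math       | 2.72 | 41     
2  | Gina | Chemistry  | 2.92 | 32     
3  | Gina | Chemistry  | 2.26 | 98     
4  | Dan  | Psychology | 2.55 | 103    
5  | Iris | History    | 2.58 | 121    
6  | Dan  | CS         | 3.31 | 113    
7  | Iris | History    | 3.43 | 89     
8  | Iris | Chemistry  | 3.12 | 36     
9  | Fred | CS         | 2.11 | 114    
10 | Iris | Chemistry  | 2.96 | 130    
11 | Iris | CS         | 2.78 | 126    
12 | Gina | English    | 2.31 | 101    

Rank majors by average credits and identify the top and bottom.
SELECT major, AVG(credits)
FROM students
GROUP BY major
ORDER BY AVG(credits)

All groups:
  Math: 41.00
  Chemistry: 74.00
  English: 101.00
  Psychology: 103.00
  History: 105.00
  CS: 117.67

Highest: CS (117.67)
Lowest: Math (41.00)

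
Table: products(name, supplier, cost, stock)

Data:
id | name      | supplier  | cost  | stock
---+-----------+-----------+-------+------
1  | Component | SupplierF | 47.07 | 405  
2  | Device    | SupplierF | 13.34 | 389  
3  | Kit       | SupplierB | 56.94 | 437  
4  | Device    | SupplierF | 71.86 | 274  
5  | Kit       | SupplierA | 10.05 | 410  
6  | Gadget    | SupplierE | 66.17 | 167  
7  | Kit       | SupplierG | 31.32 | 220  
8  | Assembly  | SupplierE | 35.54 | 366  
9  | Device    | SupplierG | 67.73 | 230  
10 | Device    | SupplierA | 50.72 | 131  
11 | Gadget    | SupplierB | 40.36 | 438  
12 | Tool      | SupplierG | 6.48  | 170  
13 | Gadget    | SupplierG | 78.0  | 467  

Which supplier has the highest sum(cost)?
SELECT supplier, SUM(cost) as val
FROM products
GROUP BY supplier
ORDER BY val DESC
LIMIT 1

Result: SupplierG with sum(cost) = 183.53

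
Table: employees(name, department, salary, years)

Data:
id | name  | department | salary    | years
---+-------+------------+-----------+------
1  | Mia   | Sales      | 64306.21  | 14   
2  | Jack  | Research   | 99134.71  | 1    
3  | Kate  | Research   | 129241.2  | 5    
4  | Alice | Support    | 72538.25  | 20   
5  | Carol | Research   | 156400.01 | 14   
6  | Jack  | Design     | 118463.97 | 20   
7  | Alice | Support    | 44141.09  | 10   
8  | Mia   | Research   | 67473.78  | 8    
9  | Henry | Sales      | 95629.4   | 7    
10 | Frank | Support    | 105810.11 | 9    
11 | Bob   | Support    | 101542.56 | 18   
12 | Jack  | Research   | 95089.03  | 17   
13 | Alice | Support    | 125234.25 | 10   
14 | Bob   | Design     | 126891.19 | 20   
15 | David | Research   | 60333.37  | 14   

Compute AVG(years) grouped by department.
SELECT department, AVG(years) as result
FROM employees
GROUP BY department

Result:
  Design: 20.00
  Research: 9.83
  Sales: 10.50
  Support: 13.40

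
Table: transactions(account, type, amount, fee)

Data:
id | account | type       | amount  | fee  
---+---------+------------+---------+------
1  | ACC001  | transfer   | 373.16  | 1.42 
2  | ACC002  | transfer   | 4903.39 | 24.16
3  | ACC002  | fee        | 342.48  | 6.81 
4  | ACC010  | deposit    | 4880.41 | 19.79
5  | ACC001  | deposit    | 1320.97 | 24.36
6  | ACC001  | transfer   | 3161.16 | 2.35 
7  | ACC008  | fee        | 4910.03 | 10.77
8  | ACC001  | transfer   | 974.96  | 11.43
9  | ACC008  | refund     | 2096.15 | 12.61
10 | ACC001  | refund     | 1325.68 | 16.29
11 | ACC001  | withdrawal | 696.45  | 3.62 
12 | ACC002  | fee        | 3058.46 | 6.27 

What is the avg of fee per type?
SELECT type, AVG(fee) as result
FROM transactions
GROUP BY type

Result:
  deposit: 22.08
  fee: 7.95
  refund: 14.45
  transfer: 9.84
  withdrawal: 3.62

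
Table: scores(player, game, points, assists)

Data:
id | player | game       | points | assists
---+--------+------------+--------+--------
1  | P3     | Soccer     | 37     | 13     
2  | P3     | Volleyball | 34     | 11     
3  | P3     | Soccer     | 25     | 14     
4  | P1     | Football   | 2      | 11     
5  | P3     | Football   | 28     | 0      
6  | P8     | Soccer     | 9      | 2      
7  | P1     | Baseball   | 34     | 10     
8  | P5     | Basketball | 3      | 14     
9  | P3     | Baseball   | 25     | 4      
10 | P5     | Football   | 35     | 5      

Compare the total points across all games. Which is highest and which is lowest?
SELECT game, SUM(points)
FROM scores
GROUP BY game
ORDER BY SUM(points)

All groups:
  Basketball: 3
  Volleyball: 34
  Baseball: 59
  Football: 65
  Soccer: 71

Highest: Soccer (71)
Lowest: Basketball (3)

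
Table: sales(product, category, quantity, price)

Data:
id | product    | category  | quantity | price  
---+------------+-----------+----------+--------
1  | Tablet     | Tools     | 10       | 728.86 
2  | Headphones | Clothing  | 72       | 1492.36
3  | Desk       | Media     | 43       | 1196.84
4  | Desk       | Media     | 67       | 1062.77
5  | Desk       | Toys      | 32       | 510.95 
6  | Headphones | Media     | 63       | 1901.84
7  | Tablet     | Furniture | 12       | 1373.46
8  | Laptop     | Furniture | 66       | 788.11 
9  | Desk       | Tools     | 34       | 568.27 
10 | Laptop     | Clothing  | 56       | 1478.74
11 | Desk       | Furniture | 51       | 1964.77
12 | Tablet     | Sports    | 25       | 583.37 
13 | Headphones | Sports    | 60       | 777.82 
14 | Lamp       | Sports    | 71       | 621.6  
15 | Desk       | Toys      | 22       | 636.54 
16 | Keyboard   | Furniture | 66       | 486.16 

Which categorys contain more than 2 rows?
SELECT category, COUNT(*) as cnt
FROM sales
GROUP BY category
HAVING COUNT(*) > 2

Result:
  Furniture: 4
  Media: 3
  Sports: 3

Note: HAVING filters groups after aggregation, WHERE filters rows before.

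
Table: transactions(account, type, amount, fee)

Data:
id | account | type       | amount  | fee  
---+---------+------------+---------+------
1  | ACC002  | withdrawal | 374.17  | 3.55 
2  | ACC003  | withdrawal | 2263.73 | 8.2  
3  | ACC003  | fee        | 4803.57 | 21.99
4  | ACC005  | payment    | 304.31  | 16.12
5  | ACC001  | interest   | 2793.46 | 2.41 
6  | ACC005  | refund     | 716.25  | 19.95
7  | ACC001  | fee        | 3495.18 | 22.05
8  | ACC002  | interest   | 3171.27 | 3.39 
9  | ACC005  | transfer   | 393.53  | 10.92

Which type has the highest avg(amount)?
SELECT type, AVG(amount) as val
FROM transactions
GROUP BY type
ORDER BY val DESC
LIMIT 1

Result: fee with avg(amount) = 4149.38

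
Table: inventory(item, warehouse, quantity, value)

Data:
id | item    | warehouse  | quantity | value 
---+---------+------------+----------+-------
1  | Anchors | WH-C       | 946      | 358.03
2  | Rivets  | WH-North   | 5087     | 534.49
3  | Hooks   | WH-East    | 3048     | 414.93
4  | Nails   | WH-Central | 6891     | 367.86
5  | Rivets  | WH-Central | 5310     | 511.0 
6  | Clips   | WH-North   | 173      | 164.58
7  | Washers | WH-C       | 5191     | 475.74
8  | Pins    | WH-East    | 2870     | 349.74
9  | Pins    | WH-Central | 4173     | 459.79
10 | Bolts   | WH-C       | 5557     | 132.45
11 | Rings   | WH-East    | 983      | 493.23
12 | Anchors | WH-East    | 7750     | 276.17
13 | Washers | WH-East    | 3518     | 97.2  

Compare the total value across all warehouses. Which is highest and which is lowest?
SELECT warehouse, SUM(value)
FROM inventory
GROUP BY warehouse
ORDER BY SUM(value)

All groups:
  WH-North: 699.07
  WH-C: 966.22
  WH-Central: 1338.65
  WH-East: 1631.27

Highest: WH-East (1631.27)
Lowest: WH-North (699.07)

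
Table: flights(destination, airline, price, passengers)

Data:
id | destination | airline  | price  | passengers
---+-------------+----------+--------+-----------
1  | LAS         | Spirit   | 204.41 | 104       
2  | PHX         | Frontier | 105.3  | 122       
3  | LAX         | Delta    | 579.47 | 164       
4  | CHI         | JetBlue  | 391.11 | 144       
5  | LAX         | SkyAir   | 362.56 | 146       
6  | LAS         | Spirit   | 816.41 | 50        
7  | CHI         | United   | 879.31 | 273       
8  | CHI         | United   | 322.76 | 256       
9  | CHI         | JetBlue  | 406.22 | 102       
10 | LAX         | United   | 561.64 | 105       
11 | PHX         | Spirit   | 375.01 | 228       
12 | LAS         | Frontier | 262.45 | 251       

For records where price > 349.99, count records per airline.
SELECT airline, COUNT(*)
FROM flights
WHERE price > 349.99
GROUP BY airline

Note: WHERE filters rows before grouping.

Result:
  Delta: 1
  JetBlue: 2
  SkyAir: 1
  Spirit: 2
  United: 2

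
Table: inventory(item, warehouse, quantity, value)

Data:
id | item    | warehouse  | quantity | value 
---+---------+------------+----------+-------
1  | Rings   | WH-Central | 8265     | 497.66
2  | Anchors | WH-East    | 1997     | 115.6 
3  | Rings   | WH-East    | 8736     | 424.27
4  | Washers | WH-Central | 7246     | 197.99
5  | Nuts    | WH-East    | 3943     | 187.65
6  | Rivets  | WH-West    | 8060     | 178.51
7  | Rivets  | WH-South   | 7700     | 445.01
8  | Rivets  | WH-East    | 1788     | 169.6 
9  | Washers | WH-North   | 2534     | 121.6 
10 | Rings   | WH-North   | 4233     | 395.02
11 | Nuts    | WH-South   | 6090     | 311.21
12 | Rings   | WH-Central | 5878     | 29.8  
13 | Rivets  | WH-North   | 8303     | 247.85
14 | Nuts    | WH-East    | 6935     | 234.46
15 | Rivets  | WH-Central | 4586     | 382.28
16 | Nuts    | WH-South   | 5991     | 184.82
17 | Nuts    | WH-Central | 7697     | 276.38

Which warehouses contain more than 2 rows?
SELECT warehouse, COUNT(*) as cnt
FROM inventory
GROUP BY warehouse
HAVING COUNT(*) > 2

Result:
  WH-Central: 5
  WH-East: 5
  WH-North: 3
  WH-South: 3

Note: HAVING filters groups after aggregation, WHERE filters rows before.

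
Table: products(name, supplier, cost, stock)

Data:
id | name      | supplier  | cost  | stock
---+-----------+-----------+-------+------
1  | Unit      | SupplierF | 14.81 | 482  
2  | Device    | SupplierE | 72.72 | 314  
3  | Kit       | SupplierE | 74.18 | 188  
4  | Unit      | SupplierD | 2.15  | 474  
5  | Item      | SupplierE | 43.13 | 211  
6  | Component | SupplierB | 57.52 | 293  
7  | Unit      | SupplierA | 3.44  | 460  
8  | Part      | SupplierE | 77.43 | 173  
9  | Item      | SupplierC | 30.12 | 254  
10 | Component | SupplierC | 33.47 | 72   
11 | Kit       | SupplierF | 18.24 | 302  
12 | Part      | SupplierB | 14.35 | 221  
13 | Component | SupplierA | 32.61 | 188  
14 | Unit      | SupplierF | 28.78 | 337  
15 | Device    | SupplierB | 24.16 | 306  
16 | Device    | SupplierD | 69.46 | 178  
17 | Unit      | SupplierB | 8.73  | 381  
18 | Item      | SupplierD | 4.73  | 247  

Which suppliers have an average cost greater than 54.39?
SELECT supplier, AVG(cost)
FROM products
GROUP BY supplier
HAVING AVG(cost) > 54.39

Result:
  SupplierE: avg=66.87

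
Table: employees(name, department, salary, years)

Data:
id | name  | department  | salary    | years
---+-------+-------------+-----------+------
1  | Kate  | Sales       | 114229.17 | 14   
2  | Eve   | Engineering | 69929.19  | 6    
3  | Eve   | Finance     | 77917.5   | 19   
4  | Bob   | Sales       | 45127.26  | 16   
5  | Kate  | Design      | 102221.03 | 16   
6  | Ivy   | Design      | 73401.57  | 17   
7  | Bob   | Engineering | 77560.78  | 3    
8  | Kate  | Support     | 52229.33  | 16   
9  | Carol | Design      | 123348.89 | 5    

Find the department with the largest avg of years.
SELECT department, AVG(years) as val
FROM employees
GROUP BY department
ORDER BY val DESC
LIMIT 1

Result: Finance with avg(years) = 19.00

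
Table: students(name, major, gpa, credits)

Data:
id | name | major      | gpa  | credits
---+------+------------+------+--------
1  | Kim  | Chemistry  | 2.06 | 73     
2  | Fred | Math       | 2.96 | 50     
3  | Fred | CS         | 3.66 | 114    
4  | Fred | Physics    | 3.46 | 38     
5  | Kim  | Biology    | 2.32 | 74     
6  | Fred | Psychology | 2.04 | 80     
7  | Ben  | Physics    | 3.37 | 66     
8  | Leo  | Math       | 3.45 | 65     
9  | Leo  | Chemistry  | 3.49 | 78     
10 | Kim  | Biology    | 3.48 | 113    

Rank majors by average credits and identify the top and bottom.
SELECT major, AVG(credits)
FROM students
GROUP BY major
ORDER BY AVG(credits)

All groups:
  Physics: 52.00
  Math: 57.50
  Chemistry: 75.50
  Psychology: 80.00
  Biology: 93.50
  CS: 114.00

Highest: CS (114.00)
Lowest: Physics (52.00)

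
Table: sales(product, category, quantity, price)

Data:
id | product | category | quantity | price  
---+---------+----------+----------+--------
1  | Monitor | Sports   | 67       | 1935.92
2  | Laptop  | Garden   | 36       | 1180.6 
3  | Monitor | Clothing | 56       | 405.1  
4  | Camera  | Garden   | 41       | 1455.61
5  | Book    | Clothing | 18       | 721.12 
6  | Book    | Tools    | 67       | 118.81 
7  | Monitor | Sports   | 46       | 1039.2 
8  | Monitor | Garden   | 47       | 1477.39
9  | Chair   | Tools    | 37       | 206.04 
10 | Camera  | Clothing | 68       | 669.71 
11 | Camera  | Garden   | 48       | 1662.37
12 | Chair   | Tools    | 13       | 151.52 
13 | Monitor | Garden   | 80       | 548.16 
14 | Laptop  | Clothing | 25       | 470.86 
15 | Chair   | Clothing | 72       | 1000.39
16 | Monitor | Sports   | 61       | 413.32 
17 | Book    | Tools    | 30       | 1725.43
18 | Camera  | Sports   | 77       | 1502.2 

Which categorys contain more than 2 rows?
SELECT category, COUNT(*) as cnt
FROM sales
GROUP BY category
HAVING COUNT(*) > 2

Result:
  Clothing: 5
  Garden: 5
  Sports: 4
  Tools: 4

Note: HAVING filters groups after aggregation, WHERE filters rows before.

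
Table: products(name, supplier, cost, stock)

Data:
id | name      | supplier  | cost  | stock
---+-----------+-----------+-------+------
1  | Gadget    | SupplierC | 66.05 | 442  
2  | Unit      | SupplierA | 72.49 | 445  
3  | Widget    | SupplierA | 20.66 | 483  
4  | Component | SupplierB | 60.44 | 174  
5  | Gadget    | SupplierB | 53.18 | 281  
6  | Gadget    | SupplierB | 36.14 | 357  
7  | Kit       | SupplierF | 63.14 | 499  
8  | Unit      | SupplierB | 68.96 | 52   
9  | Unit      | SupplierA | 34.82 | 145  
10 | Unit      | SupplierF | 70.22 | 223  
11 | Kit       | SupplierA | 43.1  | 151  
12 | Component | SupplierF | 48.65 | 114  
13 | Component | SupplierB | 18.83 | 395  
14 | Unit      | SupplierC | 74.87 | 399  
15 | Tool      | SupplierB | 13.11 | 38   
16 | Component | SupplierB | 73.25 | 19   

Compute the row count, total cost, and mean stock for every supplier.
SELECT supplier,
       COUNT(*) as cnt,
       SUM(cost) as total_cost,
       AVG(stock) as avg_stock
FROM products
GROUP BY supplier

Result:
  SupplierA: 4 records, 171.07 total cost, 306.00 avg stock
  SupplierB: 7 records, 323.91 total cost, 188.00 avg stock
  SupplierC: 2 records, 140.92 total cost, 420.50 avg stock
  SupplierF: 3 records, 182.01 total cost, 278.67 avg stock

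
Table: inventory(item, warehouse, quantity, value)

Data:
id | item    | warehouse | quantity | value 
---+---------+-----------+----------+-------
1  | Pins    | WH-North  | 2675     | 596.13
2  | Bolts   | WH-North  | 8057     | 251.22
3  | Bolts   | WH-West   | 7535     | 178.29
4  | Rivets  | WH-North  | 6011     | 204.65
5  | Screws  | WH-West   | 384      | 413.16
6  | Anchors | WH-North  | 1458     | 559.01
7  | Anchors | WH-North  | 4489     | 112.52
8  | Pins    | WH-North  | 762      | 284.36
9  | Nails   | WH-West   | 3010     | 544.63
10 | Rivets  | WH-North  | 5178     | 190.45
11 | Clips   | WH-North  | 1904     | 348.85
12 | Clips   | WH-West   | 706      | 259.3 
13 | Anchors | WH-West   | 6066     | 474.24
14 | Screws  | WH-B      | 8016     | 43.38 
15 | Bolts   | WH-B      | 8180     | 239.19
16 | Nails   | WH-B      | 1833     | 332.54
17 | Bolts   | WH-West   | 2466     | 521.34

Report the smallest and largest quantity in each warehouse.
SELECT warehouse, MIN(quantity), MAX(quantity)
FROM inventory
GROUP BY warehouse

Result:
  WH-B: min=1833, max=8180
  WH-North: min=762, max=8057
  WH-West: min=384, max=7535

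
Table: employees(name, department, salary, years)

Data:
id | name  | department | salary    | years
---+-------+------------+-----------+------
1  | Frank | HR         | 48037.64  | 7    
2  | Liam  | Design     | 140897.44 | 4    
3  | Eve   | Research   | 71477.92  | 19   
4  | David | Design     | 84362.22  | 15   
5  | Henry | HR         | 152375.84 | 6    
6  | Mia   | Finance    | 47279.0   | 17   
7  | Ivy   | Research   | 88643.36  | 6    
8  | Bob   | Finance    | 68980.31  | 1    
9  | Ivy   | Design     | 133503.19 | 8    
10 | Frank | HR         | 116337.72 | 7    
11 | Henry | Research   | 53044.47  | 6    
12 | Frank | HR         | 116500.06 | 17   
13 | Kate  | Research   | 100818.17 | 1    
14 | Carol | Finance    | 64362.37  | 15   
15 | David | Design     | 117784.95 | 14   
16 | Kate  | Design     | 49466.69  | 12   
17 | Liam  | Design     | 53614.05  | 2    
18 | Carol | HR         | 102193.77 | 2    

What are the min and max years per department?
SELECT department, MIN(years), MAX(years)
FROM employees
GROUP BY department

Result:
  Design: min=2, max=15
  Finance: min=1, max=17
  HR: min=2, max=17
  Research: min=1, max=19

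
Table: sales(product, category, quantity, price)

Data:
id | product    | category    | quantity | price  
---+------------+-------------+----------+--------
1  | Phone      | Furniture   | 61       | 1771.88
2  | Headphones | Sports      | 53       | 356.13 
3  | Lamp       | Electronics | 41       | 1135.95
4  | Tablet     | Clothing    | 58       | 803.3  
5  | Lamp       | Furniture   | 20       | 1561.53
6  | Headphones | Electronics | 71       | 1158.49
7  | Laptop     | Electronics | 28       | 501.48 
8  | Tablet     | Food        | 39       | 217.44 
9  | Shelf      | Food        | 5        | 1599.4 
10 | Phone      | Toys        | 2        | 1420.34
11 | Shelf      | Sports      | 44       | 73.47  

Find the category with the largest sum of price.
SELECT category, SUM(price) as val
FROM sales
GROUP BY category
ORDER BY val DESC
LIMIT 1

Result: Furniture with sum(price) = 3333.41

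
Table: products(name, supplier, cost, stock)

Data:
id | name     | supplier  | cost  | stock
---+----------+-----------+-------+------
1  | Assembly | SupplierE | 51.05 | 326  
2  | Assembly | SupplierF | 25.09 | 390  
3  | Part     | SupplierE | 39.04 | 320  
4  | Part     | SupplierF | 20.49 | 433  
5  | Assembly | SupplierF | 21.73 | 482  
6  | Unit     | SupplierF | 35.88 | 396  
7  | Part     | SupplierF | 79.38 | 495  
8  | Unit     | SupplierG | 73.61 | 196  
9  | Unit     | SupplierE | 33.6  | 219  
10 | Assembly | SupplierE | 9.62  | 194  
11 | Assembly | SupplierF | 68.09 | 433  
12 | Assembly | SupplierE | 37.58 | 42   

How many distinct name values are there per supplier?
SELECT supplier, COUNT(DISTINCT name)
FROM products
GROUP BY supplier

Result:
  SupplierE: 3 distinct
  SupplierF: 3 distinct
  SupplierG: 1 distinct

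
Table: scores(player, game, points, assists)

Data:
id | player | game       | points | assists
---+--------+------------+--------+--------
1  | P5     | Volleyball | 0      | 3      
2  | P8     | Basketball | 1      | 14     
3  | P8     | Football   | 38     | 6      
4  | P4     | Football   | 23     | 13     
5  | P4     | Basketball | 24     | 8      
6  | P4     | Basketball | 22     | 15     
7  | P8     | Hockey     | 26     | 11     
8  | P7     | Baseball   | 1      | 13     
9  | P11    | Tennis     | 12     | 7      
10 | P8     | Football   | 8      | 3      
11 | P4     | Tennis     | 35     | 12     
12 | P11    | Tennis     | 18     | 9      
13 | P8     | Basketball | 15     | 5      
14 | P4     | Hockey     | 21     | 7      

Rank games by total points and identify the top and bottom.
SELECT game, SUM(points)
FROM scores
GROUP BY game
ORDER BY SUM(points)

All groups:
  Volleyball: 0
  Baseball: 1
  Hockey: 47
  Basketball: 62
  Tennis: 65
  Football: 69

Highest: Football (69)
Lowest: Volleyball (0)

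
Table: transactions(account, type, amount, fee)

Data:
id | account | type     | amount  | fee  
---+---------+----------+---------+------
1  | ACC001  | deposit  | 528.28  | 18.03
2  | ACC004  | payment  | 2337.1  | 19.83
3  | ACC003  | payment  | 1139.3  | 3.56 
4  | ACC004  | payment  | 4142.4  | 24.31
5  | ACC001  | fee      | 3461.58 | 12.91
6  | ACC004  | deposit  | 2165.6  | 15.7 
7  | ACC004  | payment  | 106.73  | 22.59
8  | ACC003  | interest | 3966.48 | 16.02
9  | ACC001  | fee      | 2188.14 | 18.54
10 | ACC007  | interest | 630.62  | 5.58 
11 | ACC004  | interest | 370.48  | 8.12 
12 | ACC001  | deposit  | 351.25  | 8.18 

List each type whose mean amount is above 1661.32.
SELECT type, AVG(amount)
FROM transactions
GROUP BY type
HAVING AVG(amount) > 1661.32

Result:
  fee: avg=2824.86
  payment: avg=1931.38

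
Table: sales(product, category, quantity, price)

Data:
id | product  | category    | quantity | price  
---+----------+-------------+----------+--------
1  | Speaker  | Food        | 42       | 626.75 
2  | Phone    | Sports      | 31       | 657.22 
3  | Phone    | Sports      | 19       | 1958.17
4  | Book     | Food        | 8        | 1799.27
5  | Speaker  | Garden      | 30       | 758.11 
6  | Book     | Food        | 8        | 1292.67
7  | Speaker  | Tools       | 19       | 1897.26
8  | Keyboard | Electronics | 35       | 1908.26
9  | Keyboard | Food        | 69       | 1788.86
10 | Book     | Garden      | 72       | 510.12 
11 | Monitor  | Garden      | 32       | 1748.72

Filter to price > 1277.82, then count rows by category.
SELECT category, COUNT(*)
FROM sales
WHERE price > 1277.82
GROUP BY category

Note: WHERE filters rows before grouping.

Result:
  Electronics: 1
  Food: 3
  Garden: 1
  Sports: 1
  Tools: 1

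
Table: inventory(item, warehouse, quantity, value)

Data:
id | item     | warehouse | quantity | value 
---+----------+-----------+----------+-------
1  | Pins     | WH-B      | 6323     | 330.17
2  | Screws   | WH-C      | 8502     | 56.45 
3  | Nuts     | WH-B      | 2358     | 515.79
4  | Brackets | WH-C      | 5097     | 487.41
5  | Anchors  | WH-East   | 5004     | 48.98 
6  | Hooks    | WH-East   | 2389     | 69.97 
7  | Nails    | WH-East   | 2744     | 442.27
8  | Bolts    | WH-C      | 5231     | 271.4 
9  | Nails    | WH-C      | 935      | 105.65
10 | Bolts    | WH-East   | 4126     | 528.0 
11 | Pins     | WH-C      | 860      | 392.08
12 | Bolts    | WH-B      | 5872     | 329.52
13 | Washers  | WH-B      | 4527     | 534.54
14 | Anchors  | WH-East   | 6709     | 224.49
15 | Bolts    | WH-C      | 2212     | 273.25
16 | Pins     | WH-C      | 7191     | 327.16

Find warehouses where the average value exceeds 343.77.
SELECT warehouse, AVG(value)
FROM inventory
GROUP BY warehouse
HAVING AVG(value) > 343.77

Result:
  WH-B: avg=427.51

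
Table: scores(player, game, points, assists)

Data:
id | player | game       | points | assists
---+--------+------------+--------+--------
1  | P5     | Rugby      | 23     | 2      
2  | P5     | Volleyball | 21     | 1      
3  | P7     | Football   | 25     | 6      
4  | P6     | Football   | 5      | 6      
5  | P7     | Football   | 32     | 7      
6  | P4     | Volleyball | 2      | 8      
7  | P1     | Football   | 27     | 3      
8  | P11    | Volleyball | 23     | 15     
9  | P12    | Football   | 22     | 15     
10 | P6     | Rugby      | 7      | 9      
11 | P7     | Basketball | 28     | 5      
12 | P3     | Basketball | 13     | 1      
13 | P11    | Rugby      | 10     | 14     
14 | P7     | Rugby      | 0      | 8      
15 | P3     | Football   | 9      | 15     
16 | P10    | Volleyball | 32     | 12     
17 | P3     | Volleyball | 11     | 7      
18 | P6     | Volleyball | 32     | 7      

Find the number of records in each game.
SELECT game, COUNT(*) as count
FROM scores
GROUP BY game

Result:
  Basketball: 2
  Football: 6
  Rugby: 4
  Volleyball: 6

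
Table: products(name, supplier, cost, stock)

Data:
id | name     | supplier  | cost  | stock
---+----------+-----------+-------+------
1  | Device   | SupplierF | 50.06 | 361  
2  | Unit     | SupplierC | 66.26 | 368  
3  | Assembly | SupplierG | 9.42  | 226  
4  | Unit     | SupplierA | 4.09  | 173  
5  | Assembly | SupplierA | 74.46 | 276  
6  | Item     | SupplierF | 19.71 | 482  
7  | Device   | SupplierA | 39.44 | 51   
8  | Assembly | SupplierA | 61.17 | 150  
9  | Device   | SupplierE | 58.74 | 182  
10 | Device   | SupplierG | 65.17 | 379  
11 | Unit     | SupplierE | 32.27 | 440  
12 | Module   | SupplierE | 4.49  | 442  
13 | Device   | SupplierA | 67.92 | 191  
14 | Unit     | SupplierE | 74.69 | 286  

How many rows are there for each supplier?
SELECT supplier, COUNT(*) as count
FROM products
GROUP BY supplier

Result:
  SupplierA: 5
  SupplierC: 1
  SupplierE: 4
  SupplierF: 2
  SupplierG: 2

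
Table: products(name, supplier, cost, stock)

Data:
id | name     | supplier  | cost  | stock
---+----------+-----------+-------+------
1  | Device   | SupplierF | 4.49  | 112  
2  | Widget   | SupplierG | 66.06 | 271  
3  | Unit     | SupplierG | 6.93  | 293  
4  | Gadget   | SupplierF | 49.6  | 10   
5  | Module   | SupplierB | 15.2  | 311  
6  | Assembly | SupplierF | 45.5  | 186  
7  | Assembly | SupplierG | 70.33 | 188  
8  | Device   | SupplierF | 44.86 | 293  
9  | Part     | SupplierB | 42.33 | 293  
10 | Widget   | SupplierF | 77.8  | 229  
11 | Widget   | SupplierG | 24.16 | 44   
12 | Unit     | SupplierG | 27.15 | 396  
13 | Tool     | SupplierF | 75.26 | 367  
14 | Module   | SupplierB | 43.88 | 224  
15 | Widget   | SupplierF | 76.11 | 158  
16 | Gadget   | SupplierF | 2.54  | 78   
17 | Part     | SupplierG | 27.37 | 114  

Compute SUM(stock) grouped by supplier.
SELECT supplier, SUM(stock) as result
FROM products
GROUP BY supplier

Result:
  SupplierB: 828
  SupplierF: 1433
  SupplierG: 1306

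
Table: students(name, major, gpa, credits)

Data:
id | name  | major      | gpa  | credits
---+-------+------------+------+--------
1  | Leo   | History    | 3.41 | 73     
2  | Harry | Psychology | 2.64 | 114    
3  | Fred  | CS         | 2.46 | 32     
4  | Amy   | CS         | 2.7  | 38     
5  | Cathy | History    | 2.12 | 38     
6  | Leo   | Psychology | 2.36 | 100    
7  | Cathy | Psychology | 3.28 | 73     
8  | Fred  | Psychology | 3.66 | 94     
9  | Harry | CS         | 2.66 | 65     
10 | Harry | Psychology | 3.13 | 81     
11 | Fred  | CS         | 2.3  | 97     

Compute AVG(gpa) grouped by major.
SELECT major, AVG(gpa) as result
FROM students
GROUP BY major

Result:
  CS: 2.53
  History: 2.77
  Psychology: 3.01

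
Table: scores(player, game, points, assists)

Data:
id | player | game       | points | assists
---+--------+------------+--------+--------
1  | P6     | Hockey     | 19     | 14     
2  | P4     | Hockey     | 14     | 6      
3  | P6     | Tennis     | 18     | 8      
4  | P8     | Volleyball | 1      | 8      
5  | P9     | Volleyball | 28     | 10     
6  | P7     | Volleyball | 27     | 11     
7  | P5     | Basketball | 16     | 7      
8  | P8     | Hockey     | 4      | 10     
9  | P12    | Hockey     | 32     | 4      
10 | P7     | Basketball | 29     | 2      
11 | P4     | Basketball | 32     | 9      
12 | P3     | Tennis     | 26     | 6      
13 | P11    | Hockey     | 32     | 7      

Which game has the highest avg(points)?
SELECT game, AVG(points) as val
FROM scores
GROUP BY game
ORDER BY val DESC
LIMIT 1

Result: Basketball with avg(points) = 25.67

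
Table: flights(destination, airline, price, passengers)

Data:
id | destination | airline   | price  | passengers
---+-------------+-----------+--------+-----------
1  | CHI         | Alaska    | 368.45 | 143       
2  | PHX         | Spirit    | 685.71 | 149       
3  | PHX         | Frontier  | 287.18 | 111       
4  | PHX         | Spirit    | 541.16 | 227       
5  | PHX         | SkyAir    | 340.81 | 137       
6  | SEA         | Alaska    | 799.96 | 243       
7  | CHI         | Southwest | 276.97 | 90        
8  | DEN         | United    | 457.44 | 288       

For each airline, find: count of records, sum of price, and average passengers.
SELECT airline,
       COUNT(*) as cnt,
       SUM(price) as total_price,
       AVG(passengers) as avg_passengers
FROM flights
GROUP BY airline

Result:
  Alaska: 2 records, 1168.41 total price, 193.00 avg passengers
  Frontier: 1 records, 287.18 total price, 111.00 avg passengers
  SkyAir: 1 records, 340.81 total price, 137.00 avg passengers
  Southwest: 1 records, 276.97 total price, 90.00 avg passengers
  Spirit: 2 records, 1226.87 total price, 188.00 avg passengers
  United: 1 records, 457.44 total price, 288.00 avg passengers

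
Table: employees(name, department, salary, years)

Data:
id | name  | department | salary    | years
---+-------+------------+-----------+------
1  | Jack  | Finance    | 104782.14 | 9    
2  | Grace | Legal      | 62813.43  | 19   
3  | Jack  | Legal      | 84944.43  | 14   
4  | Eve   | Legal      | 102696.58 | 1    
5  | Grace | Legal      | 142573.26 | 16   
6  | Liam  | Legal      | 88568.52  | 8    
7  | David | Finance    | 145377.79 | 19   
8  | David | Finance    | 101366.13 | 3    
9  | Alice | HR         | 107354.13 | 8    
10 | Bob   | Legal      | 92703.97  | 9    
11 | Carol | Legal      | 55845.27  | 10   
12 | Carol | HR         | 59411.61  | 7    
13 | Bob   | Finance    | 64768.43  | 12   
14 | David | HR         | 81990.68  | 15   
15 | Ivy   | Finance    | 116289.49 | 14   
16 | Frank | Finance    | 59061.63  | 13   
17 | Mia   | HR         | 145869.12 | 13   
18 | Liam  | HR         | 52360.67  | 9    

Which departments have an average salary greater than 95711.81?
SELECT department, AVG(salary)
FROM employees
GROUP BY department
HAVING AVG(salary) > 95711.81

Result:
  Finance: avg=98607.60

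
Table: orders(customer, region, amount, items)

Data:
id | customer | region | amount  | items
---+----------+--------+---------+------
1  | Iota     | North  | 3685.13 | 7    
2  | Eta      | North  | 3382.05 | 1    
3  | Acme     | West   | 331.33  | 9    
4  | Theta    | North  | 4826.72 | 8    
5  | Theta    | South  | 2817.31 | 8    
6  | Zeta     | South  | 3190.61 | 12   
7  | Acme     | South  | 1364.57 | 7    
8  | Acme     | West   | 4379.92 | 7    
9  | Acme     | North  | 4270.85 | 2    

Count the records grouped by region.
SELECT region, COUNT(*) as count
FROM orders
GROUP BY region

Result:
  North: 4
  South: 3
  West: 2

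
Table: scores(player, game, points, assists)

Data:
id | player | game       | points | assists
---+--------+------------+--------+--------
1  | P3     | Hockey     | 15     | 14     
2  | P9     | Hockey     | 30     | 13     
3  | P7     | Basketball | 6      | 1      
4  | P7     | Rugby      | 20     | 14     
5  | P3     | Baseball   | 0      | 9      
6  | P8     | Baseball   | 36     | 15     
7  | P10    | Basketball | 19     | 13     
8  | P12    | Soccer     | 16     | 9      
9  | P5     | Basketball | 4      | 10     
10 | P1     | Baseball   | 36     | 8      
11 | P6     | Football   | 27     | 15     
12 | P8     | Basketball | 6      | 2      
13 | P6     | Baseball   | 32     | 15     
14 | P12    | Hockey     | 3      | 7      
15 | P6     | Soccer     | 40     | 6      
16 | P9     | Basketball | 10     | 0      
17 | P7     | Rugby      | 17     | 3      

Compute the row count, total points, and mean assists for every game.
SELECT game,
       COUNT(*) as cnt,
       SUM(points) as total_points,
       AVG(assists) as avg_assists
FROM scores
GROUP BY game

Result:
  Baseball: 4 records, 104 total points, 11.75 avg assists
  Basketball: 5 records, 45 total points, 5.20 avg assists
  Football: 1 records, 27 total points, 15.00 avg assists
  Hockey: 3 records, 48 total points, 11.33 avg assists
  Rugby: 2 records, 37 total points, 8.50 avg assists
  Soccer: 2 records, 56 total points, 7.50 avg assists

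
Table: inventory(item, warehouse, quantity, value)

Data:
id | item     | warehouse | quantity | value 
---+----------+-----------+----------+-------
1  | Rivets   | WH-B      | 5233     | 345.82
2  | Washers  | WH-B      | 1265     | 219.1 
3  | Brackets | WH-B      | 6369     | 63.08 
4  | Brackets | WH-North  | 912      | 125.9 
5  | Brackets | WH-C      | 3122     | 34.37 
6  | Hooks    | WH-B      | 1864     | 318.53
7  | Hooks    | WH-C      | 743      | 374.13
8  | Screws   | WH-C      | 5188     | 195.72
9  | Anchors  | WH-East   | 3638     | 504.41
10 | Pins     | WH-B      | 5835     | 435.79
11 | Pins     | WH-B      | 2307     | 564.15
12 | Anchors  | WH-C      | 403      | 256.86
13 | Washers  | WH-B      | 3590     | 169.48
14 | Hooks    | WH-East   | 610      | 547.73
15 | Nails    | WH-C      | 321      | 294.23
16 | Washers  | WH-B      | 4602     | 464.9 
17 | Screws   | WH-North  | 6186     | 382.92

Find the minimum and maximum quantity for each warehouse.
SELECT warehouse, MIN(quantity), MAX(quantity)
FROM inventory
GROUP BY warehouse

Result:
  WH-B: min=1265, max=6369
  WH-C: min=321, max=5188
  WH-East: min=610, max=3638
  WH-North: min=912, max=6186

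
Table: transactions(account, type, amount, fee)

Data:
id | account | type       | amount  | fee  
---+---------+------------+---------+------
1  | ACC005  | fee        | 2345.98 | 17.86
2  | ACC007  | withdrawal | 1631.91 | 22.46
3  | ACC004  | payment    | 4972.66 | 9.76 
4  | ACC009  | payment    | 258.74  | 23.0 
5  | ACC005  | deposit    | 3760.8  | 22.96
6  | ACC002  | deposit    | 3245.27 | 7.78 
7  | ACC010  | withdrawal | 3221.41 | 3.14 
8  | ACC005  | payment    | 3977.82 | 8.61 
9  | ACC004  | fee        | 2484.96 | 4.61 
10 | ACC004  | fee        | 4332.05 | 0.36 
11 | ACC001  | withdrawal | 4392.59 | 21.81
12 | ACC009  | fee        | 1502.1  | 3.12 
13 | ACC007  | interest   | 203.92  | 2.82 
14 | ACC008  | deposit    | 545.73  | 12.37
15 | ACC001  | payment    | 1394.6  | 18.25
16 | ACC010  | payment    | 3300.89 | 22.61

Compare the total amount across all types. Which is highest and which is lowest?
SELECT type, SUM(amount)
FROM transactions
GROUP BY type
ORDER BY SUM(amount)

All groups:
  interest: 203.92
  deposit: 7551.80
  withdrawal: 9245.91
  fee: 10665.09
  payment: 13904.71

Highest: payment (13904.71)
Lowest: interest (203.92)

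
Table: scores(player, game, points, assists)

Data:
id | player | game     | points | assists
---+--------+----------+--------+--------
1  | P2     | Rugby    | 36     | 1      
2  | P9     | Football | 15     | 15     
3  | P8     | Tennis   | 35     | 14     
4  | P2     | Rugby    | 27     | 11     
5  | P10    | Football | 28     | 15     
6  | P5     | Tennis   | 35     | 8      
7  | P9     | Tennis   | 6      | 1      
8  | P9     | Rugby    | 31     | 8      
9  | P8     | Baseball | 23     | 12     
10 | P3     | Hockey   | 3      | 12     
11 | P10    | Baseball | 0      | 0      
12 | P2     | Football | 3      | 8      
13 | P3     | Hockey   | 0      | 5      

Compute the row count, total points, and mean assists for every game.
SELECT game,
       COUNT(*) as cnt,
       SUM(points) as total_points,
       AVG(assists) as avg_assists
FROM scores
GROUP BY game

Result:
  Baseball: 2 records, 23 total points, 6.00 avg assists
  Football: 3 records, 46 total points, 12.67 avg assists
  Hockey: 2 records, 3 total points, 8.50 avg assists
  Rugby: 3 records, 94 total points, 6.67 avg assists
  Tennis: 3 records, 76 total points, 7.67 avg assists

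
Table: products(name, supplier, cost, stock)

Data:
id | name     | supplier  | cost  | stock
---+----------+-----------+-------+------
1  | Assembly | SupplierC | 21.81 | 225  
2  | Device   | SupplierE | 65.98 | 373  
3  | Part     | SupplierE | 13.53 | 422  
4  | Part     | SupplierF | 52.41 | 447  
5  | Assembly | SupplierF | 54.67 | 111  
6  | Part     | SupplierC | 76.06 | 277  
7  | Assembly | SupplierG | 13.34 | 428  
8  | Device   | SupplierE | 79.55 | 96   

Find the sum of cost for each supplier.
SELECT supplier, SUM(cost) as result
FROM products
GROUP BY supplier

Result:
  SupplierC: 97.87
  SupplierE: 159.06
  SupplierF: 107.08
  SupplierG: 13.34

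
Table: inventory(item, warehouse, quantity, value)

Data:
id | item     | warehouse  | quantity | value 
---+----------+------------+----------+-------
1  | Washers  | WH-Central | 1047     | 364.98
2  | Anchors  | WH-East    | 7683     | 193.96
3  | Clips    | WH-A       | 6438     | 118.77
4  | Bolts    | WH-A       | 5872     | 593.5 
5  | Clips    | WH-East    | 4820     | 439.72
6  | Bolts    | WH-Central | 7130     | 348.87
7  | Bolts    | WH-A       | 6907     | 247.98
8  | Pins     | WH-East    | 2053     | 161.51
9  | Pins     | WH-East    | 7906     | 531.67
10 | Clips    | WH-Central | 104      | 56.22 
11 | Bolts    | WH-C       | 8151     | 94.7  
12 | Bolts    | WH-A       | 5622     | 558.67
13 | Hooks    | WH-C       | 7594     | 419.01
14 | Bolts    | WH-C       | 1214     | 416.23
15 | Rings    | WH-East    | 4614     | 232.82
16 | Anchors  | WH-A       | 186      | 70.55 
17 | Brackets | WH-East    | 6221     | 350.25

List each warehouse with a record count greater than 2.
SELECT warehouse, COUNT(*) as cnt
FROM inventory
GROUP BY warehouse
HAVING COUNT(*) > 2

Result:
  WH-A: 5
  WH-C: 3
  WH-Central: 3
  WH-East: 6

Note: HAVING filters groups after aggregation, WHERE filters rows before.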